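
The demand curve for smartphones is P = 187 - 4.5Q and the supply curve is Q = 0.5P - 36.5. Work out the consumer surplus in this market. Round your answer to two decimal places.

692.09

Rewriting supply in inverse form: P = 73 + 2Q.
Equilibrium: 187 - 4.5Q = 73 + 2Q, so Q* = 17.5385 and P* = 108.0769.
The demand choke price is 187, so CS = (1/2)(Q*)(187 - P*) = (1/2)(17.5385)(78.9231) = 692.0947.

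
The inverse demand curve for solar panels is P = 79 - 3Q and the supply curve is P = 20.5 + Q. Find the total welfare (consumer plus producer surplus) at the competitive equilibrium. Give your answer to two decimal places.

427.78

Equilibrium: 79 - 3Q = 20.5 + Q, so Q* = 14.625 and P* = 35.125.
Total surplus is the full triangle between the curves from 0 to Q*: (1/2)(14.625)(79 - 20.5) = 427.7812.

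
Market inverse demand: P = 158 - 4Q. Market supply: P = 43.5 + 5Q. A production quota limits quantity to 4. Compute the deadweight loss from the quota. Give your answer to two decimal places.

342.35

Unrestricted equilibrium: Q* = (158 - 43.5)/(4 + 5) = 12.7222.
At Q = 4 the demand price is 158 - 4(4) = 142 and the supply price is 43.5 + 5(4) = 63.5.
DWL = (1/2)(gap between curves at 4) x (Q* - 4) = (1/2)(78.5)(8.7222) = 342.3472.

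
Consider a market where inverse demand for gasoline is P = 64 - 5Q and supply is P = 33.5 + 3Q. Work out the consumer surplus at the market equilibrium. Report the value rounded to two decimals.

36.34

Setting demand equal to supply, 30.5 = 8Q, so Q* = 3.8125 and P* = 44.9375.
The demand choke price is 64, so CS = (1/2)(Q*)(64 - P*) = (1/2)(3.8125)(19.0625) = 36.3379.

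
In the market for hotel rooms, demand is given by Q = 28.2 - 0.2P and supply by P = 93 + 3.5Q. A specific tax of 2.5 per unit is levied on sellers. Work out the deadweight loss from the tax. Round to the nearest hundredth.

Rewriting demand in inverse form: P = 141 - 5Q.
Pre-tax equilibrium: 141 - 5Q = 93 + 3.5Q gives Q* = 5.6471, P* = 112.7647.
A tax on sellers shifts supply up by 2.5: 141 - 5Q = 93 + 3.5Q + 2.5, so Q_t = 5.3529. Buyers pay P_b = 114.2353; sellers receive P_s = P_b - 2.5 = 111.7353.
Deadweight loss is the triangle between the curves from Q_t to Q*: (1/2)(5.6471 - 5.3529)(2.5) = 0.3676.

0.37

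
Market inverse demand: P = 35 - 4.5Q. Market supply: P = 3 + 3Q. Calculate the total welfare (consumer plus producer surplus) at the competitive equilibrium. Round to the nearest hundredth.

68.27

Setting demand equal to supply, 32 = 7.5Q, so Q* = 4.2667 and P* = 15.8.
CS = (1/2)(4.2667)(19.2) = 40.96 and PS = (1/2)(4.2667)(12.8) = 27.3067, so total surplus = 68.2667.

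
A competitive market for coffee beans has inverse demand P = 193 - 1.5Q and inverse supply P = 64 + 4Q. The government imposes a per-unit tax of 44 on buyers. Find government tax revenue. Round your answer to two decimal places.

Pre-tax equilibrium: 193 - 1.5Q = 64 + 4Q gives Q* = 23.4545, P* = 157.8182.
With the tax, buyers' net willingness to pay falls by 44: (193 - 44) - 1.5Q = 64 + 4Q, so Q_t = 15.4545. Buyers pay P_b = 169.8182; sellers receive P_s = P_b - 44 = 125.8182.
Revenue is the tax times quantity traded: 44 x 15.4545 = 680.

680.00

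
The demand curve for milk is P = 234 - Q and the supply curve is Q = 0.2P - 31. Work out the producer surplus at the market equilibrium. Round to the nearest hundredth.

433.40

Rewriting supply in inverse form: P = 155 + 5Q.
Setting demand equal to supply, 79 = 6Q, so Q* = 13.1667 and P* = 220.8333.
PS is the area between P* and the supply curve from 0 to Q*: (1/2)(13.1667)(65.8333) = 433.4028.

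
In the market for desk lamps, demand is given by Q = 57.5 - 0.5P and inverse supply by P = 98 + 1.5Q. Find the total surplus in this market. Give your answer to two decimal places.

41.29

Rewriting demand in inverse form: P = 115 - 2Q.
Equilibrium: 115 - 2Q = 98 + 1.5Q, so Q* = 4.8571 and P* = 105.2857.
CS = (1/2)(4.8571)(9.7143) = 23.5918 and PS = (1/2)(4.8571)(7.2857) = 17.6939, so total surplus = 41.2857.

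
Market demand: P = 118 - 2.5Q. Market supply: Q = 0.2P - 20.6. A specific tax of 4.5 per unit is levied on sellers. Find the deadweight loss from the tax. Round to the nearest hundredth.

Rewriting supply in inverse form: P = 103 + 5Q.
Pre-tax equilibrium: 118 - 2.5Q = 103 + 5Q gives Q* = 2, P* = 113.
A tax on sellers shifts supply up by 4.5: 118 - 2.5Q = 103 + 5Q + 4.5, so Q_t = 1.4. Buyers pay P_b = 114.5; sellers receive P_s = P_b - 4.5 = 110.
Deadweight loss is the triangle between the curves from Q_t to Q*: (1/2)(2 - 1.4)(4.5) = 1.35.

1.35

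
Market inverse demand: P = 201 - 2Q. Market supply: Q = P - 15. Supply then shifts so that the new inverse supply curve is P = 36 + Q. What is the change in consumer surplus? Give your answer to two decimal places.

Rewriting supply in inverse form: P = 15 + Q.
Initial equilibrium: Q_0 = 62, P_0 = 77; CS_0 = (1/2)(62)(124) = 3844, PS_0 = (1/2)(62)(62) = 1922.
New equilibrium: 201 - 2Q = 36 + Q gives Q_1 = 55, P_1 = 91; CS_1 = 3025, PS_1 = 1512.5.
Change in consumer surplus = 3025 - 3844 = -819.

-819.00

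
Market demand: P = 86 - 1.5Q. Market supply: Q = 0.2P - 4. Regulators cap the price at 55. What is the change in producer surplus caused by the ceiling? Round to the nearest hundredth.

Rewriting supply in inverse form: P = 20 + 5Q.
Free-market equilibrium: 86 - 1.5Q = 20 + 5Q gives Q* = 10.1538, P* = 70.7692.
At the ceiling price 55, quantity supplied is (55 - 20)/5 = 7; supply is the short side, so Q = 7 trades at P = 55.
PS goes from (1/2)(10.1538)(50.7692) = 257.7515 to 122.5 (computed as (55 - 20)(7) - (1/2)(5)(7)^2), a change of -135.2515.

-135.25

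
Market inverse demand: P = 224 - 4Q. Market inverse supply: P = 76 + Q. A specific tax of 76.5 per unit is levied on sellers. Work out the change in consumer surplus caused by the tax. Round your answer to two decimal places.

-1343.34

Without the tax, 224 - 4Q = 76 + Q so Q* = 29.6 and P* = 105.6.
With the tax, sellers need 76.5 more per unit: 224 - 4Q = 76 + Q + 76.5, so Q_t = 14.3. Buyers pay P_b = 166.8; sellers receive P_s = P_b - 76.5 = 90.3.
CS falls from (1/2)(29.6)(118.4) = 1752.32 to (1/2)(14.3)(57.2) = 408.98, a change of -1343.34.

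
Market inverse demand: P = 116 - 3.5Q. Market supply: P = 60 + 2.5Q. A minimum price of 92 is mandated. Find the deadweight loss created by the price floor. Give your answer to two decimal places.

18.39

Without the control, 116 - 3.5Q = 60 + 2.5Q so Q* = 9.3333 and P* = 83.3333.
At P = 92, buyers demand (116 - 92)/3.5 = 6.8571 while sellers would supply more, so the quantity traded is 6.8571 at price 92.
At Q = 6.8571 the demand price is 92 and the supply price is 77.1429. Deadweight loss is the triangle between the curves from 6.8571 to 9.3333: (1/2)(92 - 77.1429)(9.3333 - 6.8571) = 18.3946.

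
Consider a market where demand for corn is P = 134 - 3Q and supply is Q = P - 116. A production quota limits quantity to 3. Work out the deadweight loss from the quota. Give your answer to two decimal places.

4.50

Rewriting supply in inverse form: P = 116 + Q.
Unrestricted equilibrium: Q* = (134 - 116)/(3 + 1) = 4.5.
At Q = 3 the demand price is 134 - 3(3) = 125 and the supply price is 116 + (3) = 119.
DWL = (1/2)(gap between curves at 3) x (Q* - 3) = (1/2)(6)(1.5) = 4.5.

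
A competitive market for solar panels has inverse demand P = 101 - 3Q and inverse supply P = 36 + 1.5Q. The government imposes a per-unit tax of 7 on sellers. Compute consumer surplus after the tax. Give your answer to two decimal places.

249.19

Pre-tax equilibrium: 101 - 3Q = 36 + 1.5Q gives Q* = 14.4444, P* = 57.6667.
A tax on sellers shifts supply up by 7: 101 - 3Q = 36 + 1.5Q + 7, so Q_t = 12.8889. Buyers pay P_b = 62.3333; sellers receive P_s = P_b - 7 = 55.3333.
Consumer surplus is the triangle under demand above P_b: (1/2)(12.8889)(101 - 62.3333) = 249.1852.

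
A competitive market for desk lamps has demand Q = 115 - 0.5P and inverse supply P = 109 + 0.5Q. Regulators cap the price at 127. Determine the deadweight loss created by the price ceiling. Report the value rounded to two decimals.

192.20

Rewriting demand in inverse form: P = 230 - 2Q.
Free-market equilibrium: 230 - 2Q = 109 + 0.5Q gives Q* = 48.4, P* = 133.2.
At P = 127, sellers supply (127 - 109)/0.5 = 36 while buyers want more, so the quantity traded is 36 at price 127.
At Q = 36 the demand price is 158 and the supply price is 127. Deadweight loss is the triangle between the curves from 36 to 48.4: (1/2)(158 - 127)(48.4 - 36) = 192.2.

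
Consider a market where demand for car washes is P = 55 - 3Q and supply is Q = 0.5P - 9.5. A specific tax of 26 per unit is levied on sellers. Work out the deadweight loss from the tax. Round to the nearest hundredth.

Rewriting supply in inverse form: P = 19 + 2Q.
Without the tax, 55 - 3Q = 19 + 2Q so Q* = 7.2 and P* = 33.4.
A tax on sellers shifts supply up by 26: 55 - 3Q = 19 + 2Q + 26, so Q_t = 2. Buyers pay P_b = 49; sellers receive P_s = P_b - 26 = 23.
Deadweight loss is the triangle between the curves from Q_t to Q*: (1/2)(7.2 - 2)(26) = 67.6.

67.60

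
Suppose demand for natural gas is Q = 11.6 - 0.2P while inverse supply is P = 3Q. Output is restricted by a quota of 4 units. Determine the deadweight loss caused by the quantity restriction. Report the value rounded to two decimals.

Rewriting demand in inverse form: P = 58 - 5Q.
Without the quota, 58 - 5Q = 3Q gives Q* = 7.25.
At Q = 4 the demand price is 58 - 5(4) = 38 and the supply price is 0 + 3(4) = 12.
Deadweight loss is the triangle between the curves from 4 to 7.25: (1/2)(38 - 12)(7.25 - 4) = 42.25.

42.25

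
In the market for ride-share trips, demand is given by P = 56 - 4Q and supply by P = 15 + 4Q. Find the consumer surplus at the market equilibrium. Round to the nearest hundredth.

Equilibrium: 56 - 4Q = 15 + 4Q, so Q* = 5.125 and P* = 35.5.
CS is the area between the demand curve and P* from 0 to Q*: (1/2)(5.125)(20.5) = 52.5312.

52.53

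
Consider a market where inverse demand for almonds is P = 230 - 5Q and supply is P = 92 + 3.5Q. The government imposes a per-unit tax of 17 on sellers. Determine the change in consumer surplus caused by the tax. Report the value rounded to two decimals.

Pre-tax equilibrium: 230 - 5Q = 92 + 3.5Q gives Q* = 16.2353, P* = 148.8235.
A tax on sellers shifts supply up by 17: 230 - 5Q = 92 + 3.5Q + 17, so Q_t = 14.2353. Buyers pay P_b = 158.8235; sellers receive P_s = P_b - 17 = 141.8235.
CS falls from (1/2)(16.2353)(81.1765) = 658.9619 to (1/2)(14.2353)(71.1765) = 506.609, a change of -152.3529.

-152.35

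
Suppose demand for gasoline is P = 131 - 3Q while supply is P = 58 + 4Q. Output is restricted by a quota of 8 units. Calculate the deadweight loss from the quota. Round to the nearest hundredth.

20.64

Without the quota, 131 - 3Q = 58 + 4Q gives Q* = 10.4286.
At Q = 8 the demand price is 131 - 3(8) = 107 and the supply price is 58 + 4(8) = 90.
Deadweight loss is the triangle between the curves from 8 to 10.4286: (1/2)(107 - 90)(10.4286 - 8) = 20.6429.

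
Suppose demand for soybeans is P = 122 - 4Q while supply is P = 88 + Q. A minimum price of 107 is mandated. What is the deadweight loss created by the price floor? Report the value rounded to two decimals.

Free-market equilibrium: 122 - 4Q = 88 + Q gives Q* = 6.8, P* = 94.8.
At P = 107, buyers demand (122 - 107)/4 = 3.75 while sellers would supply more, so the quantity traded is 3.75 at price 107.
At Q = 3.75 the demand price is 107 and the supply price is 91.75. Deadweight loss is the triangle between the curves from 3.75 to 6.8: (1/2)(107 - 91.75)(6.8 - 3.75) = 23.2563.

23.26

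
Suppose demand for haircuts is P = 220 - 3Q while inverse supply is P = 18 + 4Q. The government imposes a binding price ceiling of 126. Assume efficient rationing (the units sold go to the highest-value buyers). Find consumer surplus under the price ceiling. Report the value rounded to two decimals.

1444.50

Without the control, 220 - 3Q = 18 + 4Q so Q* = 28.8571 and P* = 133.4286.
At P = 126, sellers supply (126 - 18)/4 = 27 while buyers want more, so the quantity traded is 27 at price 126.
The demand price at Q = 27 is 139. CS is the trapezoid between demand and 126 over [0, 27]: (1/2)[(220 - 126) + (139 - 126)](27) = 1444.5.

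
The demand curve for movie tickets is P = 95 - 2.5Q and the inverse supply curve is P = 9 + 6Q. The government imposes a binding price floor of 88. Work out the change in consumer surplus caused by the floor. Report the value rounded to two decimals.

-118.16

Free-market equilibrium: 95 - 2.5Q = 9 + 6Q gives Q* = 10.1176, P* = 69.7059.
At the floor price 88, quantity demanded is (95 - 88)/2.5 = 2.8; demand is the short side, so Q = 2.8 trades at P = 88.
CS goes from (1/2)(10.1176)(25.2941) = 127.9585 to 9.8 (computed as (95 - 88)(2.8) - (1/2)(2.5)(2.8)^2), a change of -118.1585.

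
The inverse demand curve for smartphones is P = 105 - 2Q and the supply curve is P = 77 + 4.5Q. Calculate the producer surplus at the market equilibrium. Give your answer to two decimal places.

Equilibrium: 105 - 2Q = 77 + 4.5Q, so Q* = 4.3077 and P* = 96.3846.
PS is the area between P* and the supply curve from 0 to Q*: (1/2)(4.3077)(19.3846) = 41.7515.

41.75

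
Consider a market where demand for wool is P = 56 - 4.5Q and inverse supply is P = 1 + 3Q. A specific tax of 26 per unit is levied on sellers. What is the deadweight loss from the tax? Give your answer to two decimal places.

45.07

Without the tax, 56 - 4.5Q = 1 + 3Q so Q* = 7.3333 and P* = 23.
With the tax, sellers need 26 more per unit: 56 - 4.5Q = 1 + 3Q + 26, so Q_t = 3.8667. Buyers pay P_b = 38.6; sellers receive P_s = P_b - 26 = 12.6.
Deadweight loss is the triangle between the curves from Q_t to Q*: (1/2)(7.3333 - 3.8667)(26) = 45.0667.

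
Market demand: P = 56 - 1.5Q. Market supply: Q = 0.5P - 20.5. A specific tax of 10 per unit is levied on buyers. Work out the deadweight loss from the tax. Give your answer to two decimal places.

Rewriting supply in inverse form: P = 41 + 2Q.
Without the tax, 56 - 1.5Q = 41 + 2Q so Q* = 4.2857 and P* = 49.5714.
With the tax, buyers' net willingness to pay falls by 10: (56 - 10) - 1.5Q = 41 + 2Q, so Q_t = 1.4286. Buyers pay P_b = 53.8571; sellers receive P_s = P_b - 10 = 43.8571.
The welfare triangle lost has base Q* - Q_t = 2.8571 and height t = 10, so DWL = (1/2)(2.8571)(10) = 14.2857.

14.29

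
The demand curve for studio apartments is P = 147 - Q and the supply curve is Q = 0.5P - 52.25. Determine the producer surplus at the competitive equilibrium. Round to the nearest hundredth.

200.69

Rewriting supply in inverse form: P = 104.5 + 2Q.
Setting demand equal to supply, 42.5 = 3Q, so Q* = 14.1667 and P* = 132.8333.
Producer surplus is the triangle above supply below P*: (1/2)(14.1667)(132.8333 - 104.5) = (1/2)(14.1667)(28.3333) = 200.6944.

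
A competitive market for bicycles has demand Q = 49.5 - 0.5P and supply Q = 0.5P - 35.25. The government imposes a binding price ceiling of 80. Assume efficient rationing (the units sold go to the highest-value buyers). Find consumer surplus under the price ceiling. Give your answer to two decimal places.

Rewriting demand in inverse form: P = 99 - 2Q.
Rewriting supply in inverse form: P = 70.5 + 2Q.
Free-market equilibrium: 99 - 2Q = 70.5 + 2Q gives Q* = 7.125, P* = 84.75.
At the ceiling price 80, quantity supplied is (80 - 70.5)/2 = 4.75; supply is the short side, so Q = 4.75 trades at P = 80.
The demand price at Q = 4.75 is 89.5. CS is the trapezoid between demand and 80 over [0, 4.75]: (1/2)[(99 - 80) + (89.5 - 80)](4.75) = 67.6875.

67.69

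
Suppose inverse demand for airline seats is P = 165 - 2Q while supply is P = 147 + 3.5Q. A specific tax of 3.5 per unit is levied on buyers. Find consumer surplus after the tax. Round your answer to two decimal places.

6.95

Without the tax, 165 - 2Q = 147 + 3.5Q so Q* = 3.2727 and P* = 158.4545.
A tax on buyers shifts demand down by 3.5: (165 - 3.5) - 2Q = 147 + 3.5Q, so Q_t = 2.6364. Buyers pay P_b = 159.7273; sellers receive P_s = P_b - 3.5 = 156.2273.
CS = (1/2)(Q_t)(165 - P_b) = (1/2)(2.6364)(5.2727) = 6.9504.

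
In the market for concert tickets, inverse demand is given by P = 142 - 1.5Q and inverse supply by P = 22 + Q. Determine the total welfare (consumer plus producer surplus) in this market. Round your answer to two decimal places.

Equilibrium: 142 - 1.5Q = 22 + Q, so Q* = 48 and P* = 70.
CS = (1/2)(48)(72) = 1728 and PS = (1/2)(48)(48) = 1152, so total surplus = 2880.

2880.00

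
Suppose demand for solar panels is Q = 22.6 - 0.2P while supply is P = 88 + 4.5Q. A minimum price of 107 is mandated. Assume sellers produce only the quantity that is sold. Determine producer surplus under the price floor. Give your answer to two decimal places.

Rewriting demand in inverse form: P = 113 - 5Q.
Free-market equilibrium: 113 - 5Q = 88 + 4.5Q gives Q* = 2.6316, P* = 99.8421.
At P = 107, buyers demand (113 - 107)/5 = 1.2 while sellers would supply more, so the quantity traded is 1.2 at price 107.
The supply price at Q = 1.2 is 93.4. PS is the trapezoid between 107 and supply over [0, 1.2]: (1/2)[(107 - 88) + (107 - 93.4)](1.2) = 19.56.

19.56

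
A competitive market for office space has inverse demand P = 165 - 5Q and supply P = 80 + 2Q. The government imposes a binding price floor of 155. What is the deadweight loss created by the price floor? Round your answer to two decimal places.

Without the control, 165 - 5Q = 80 + 2Q so Q* = 12.1429 and P* = 104.2857.
At the floor price 155, quantity demanded is (165 - 155)/5 = 2; demand is the short side, so Q = 2 trades at P = 155.
The lost-trades triangle has base Q* - 2 = 10.1429 and height equal to the gap between the curves at Q = 2, which is 155 - 84 = 71. DWL = (1/2)(10.1429)(71) = 360.0714.

360.07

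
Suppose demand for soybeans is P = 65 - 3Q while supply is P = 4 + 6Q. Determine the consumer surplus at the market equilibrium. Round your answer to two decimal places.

Set 65 - 3Q = 4 + 6Q, which gives 61 = 9Q, so Q* = 6.7778 and P* = 65 - 3(6.7778) = 44.6667.
CS is the area between the demand curve and P* from 0 to Q*: (1/2)(6.7778)(20.3333) = 68.9074.

68.91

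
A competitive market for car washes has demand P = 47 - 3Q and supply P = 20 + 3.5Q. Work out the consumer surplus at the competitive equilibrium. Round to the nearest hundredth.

25.88

Set 47 - 3Q = 20 + 3.5Q, which gives 27 = 6.5Q, so Q* = 4.1538 and P* = 47 - 3(4.1538) = 34.5385.
CS is the area between the demand curve and P* from 0 to Q*: (1/2)(4.1538)(12.4615) = 25.8817.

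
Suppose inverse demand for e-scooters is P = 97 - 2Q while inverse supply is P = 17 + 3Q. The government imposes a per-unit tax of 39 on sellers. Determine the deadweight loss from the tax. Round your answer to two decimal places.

Without the tax, 97 - 2Q = 17 + 3Q so Q* = 16 and P* = 65.
With the tax, sellers need 39 more per unit: 97 - 2Q = 17 + 3Q + 39, so Q_t = 8.2. Buyers pay P_b = 80.6; sellers receive P_s = P_b - 39 = 41.6.
The welfare triangle lost has base Q* - Q_t = 7.8 and height t = 39, so DWL = (1/2)(7.8)(39) = 152.1.

152.10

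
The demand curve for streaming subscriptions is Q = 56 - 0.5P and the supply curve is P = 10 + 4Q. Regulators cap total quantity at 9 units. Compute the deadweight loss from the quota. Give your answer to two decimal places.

192.00

Rewriting demand in inverse form: P = 112 - 2Q.
Unrestricted equilibrium: Q* = (112 - 10)/(2 + 4) = 17.
At Q = 9 the demand price is 112 - 2(9) = 94 and the supply price is 10 + 4(9) = 46.
Deadweight loss is the triangle between the curves from 9 to 17: (1/2)(94 - 46)(17 - 9) = 192.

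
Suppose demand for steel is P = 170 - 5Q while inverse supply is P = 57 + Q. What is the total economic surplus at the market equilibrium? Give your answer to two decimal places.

1064.08

Setting demand equal to supply, 113 = 6Q, so Q* = 18.8333 and P* = 75.8333.
CS = (1/2)(18.8333)(94.1667) = 886.7361 and PS = (1/2)(18.8333)(18.8333) = 177.3472, so total surplus = 1064.0833.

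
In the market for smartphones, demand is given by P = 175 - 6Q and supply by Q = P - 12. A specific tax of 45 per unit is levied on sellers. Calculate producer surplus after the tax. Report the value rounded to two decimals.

Rewriting supply in inverse form: P = 12 + Q.
Pre-tax equilibrium: 175 - 6Q = 12 + Q gives Q* = 23.2857, P* = 35.2857.
With the tax, sellers need 45 more per unit: 175 - 6Q = 12 + Q + 45, so Q_t = 16.8571. Buyers pay P_b = 73.8571; sellers receive P_s = P_b - 45 = 28.8571.
PS = (1/2)(Q_t)(P_s - 12) = (1/2)(16.8571)(16.8571) = 142.0816.

142.08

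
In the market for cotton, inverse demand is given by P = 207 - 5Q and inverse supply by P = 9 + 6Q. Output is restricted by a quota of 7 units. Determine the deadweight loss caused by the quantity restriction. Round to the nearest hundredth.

Unrestricted equilibrium: Q* = (207 - 9)/(5 + 6) = 18.
At Q = 7 the demand price is 207 - 5(7) = 172 and the supply price is 9 + 6(7) = 51.
Deadweight loss is the triangle between the curves from 7 to 18: (1/2)(172 - 51)(18 - 7) = 665.5.

665.50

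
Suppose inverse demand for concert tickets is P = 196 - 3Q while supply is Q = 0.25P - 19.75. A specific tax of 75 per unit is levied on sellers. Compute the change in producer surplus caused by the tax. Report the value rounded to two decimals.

Rewriting supply in inverse form: P = 79 + 4Q.
Pre-tax equilibrium: 196 - 3Q = 79 + 4Q gives Q* = 16.7143, P* = 145.8571.
With the tax, sellers need 75 more per unit: 196 - 3Q = 79 + 4Q + 75, so Q_t = 6. Buyers pay P_b = 178; sellers receive P_s = P_b - 75 = 103.
PS falls from (1/2)(16.7143)(66.8571) = 558.7347 to (1/2)(6)(24) = 72, a change of -486.7347.

-486.73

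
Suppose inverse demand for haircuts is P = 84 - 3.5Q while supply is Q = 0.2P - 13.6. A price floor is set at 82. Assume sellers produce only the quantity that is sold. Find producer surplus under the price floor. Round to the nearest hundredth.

7.18

Rewriting supply in inverse form: P = 68 + 5Q.
Free-market equilibrium: 84 - 3.5Q = 68 + 5Q gives Q* = 1.8824, P* = 77.4118.
At P = 82, buyers demand (84 - 82)/3.5 = 0.5714 while sellers would supply more, so the quantity traded is 0.5714 at price 82.
The supply price at Q = 0.5714 is 70.8571. PS is the trapezoid between 82 and supply over [0, 0.5714]: (1/2)[(82 - 68) + (82 - 70.8571)](0.5714) = 7.1837.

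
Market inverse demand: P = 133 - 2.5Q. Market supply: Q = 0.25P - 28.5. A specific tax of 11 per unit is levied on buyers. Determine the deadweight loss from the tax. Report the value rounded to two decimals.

9.31

Rewriting supply in inverse form: P = 114 + 4Q.
Without the tax, 133 - 2.5Q = 114 + 4Q so Q* = 2.9231 and P* = 125.6923.
A tax on buyers shifts demand down by 11: (133 - 11) - 2.5Q = 114 + 4Q, so Q_t = 1.2308. Buyers pay P_b = 129.9231; sellers receive P_s = P_b - 11 = 118.9231.
The welfare triangle lost has base Q* - Q_t = 1.6923 and height t = 11, so DWL = (1/2)(1.6923)(11) = 9.3077.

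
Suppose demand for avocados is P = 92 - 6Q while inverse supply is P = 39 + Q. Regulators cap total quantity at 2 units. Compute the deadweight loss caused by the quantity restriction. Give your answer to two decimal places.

Unrestricted equilibrium: Q* = (92 - 39)/(6 + 1) = 7.5714.
At Q = 2 the demand price is 92 - 6(2) = 80 and the supply price is 39 + (2) = 41.
DWL = (1/2)(gap between curves at 2) x (Q* - 2) = (1/2)(39)(5.5714) = 108.6429.

108.64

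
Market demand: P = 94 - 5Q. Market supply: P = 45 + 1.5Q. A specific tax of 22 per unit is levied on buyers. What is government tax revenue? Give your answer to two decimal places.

91.38

Without the tax, 94 - 5Q = 45 + 1.5Q so Q* = 7.5385 and P* = 56.3077.
A tax on buyers shifts demand down by 22: (94 - 22) - 5Q = 45 + 1.5Q, so Q_t = 4.1538. Buyers pay P_b = 73.2308; sellers receive P_s = P_b - 22 = 51.2308.
Tax revenue = t x Q_t = 22 x 4.1538 = 91.3846.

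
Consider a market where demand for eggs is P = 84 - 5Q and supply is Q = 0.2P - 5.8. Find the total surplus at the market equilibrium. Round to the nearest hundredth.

151.25

Rewriting supply in inverse form: P = 29 + 5Q.
Set 84 - 5Q = 29 + 5Q, which gives 55 = 10Q, so Q* = 5.5 and P* = 84 - 5(5.5) = 56.5.
CS = (1/2)(5.5)(27.5) = 75.625 and PS = (1/2)(5.5)(27.5) = 75.625, so total surplus = 151.25.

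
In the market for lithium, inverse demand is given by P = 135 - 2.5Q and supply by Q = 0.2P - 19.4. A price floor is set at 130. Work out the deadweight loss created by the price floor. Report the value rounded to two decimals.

35.27

Rewriting supply in inverse form: P = 97 + 5Q.
Without the control, 135 - 2.5Q = 97 + 5Q so Q* = 5.0667 and P* = 122.3333.
At P = 130, buyers demand (135 - 130)/2.5 = 2 while sellers would supply more, so the quantity traded is 2 at price 130.
At Q = 2 the demand price is 130 and the supply price is 107. Deadweight loss is the triangle between the curves from 2 to 5.0667: (1/2)(130 - 107)(5.0667 - 2) = 35.2667.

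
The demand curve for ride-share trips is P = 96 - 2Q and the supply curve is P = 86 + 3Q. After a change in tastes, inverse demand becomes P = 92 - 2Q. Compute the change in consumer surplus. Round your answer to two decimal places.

-2.56

Initial equilibrium: Q_0 = 2, P_0 = 92; CS_0 = (1/2)(2)(4) = 4, PS_0 = (1/2)(2)(6) = 6.
New equilibrium: 92 - 2Q = 86 + 3Q gives Q_1 = 1.2, P_1 = 89.6; CS_1 = 1.44, PS_1 = 2.16.
Change in consumer surplus = 1.44 - 4 = -2.56.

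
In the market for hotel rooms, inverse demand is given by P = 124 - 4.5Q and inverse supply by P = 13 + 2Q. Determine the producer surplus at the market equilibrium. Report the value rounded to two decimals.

291.62

Equilibrium: 124 - 4.5Q = 13 + 2Q, so Q* = 17.0769 and P* = 47.1538.
Producer surplus is the triangle above supply below P*: (1/2)(17.0769)(47.1538 - 13) = (1/2)(17.0769)(34.1538) = 291.6213.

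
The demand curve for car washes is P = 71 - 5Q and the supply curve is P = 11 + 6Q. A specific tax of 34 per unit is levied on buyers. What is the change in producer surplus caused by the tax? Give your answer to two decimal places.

Without the tax, 71 - 5Q = 11 + 6Q so Q* = 5.4545 and P* = 43.7273.
With the tax, buyers' net willingness to pay falls by 34: (71 - 34) - 5Q = 11 + 6Q, so Q_t = 2.3636. Buyers pay P_b = 59.1818; sellers receive P_s = P_b - 34 = 25.1818.
Producers lose the trapezoid between P_s and P* out to Q_t plus the triangle from Q_t to Q*: change in PS = 16.7603 - 89.2562 = -72.4959.

-72.50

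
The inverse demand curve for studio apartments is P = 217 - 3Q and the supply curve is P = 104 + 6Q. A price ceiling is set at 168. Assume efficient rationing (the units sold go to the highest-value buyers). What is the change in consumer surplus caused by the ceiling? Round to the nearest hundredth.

Without the control, 217 - 3Q = 104 + 6Q so Q* = 12.5556 and P* = 179.3333.
At P = 168, sellers supply (168 - 104)/6 = 10.6667 while buyers want more, so the quantity traded is 10.6667 at price 168.
CS goes from (1/2)(12.5556)(37.6667) = 236.463 to 352 (computed as (217 - 168)(10.6667) - (1/2)(3)(10.6667)^2), a change of 115.537.

115.54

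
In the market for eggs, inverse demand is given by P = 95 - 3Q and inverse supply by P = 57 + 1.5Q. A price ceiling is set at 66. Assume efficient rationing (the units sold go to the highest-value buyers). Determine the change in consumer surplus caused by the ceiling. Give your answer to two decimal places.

Without the control, 95 - 3Q = 57 + 1.5Q so Q* = 8.4444 and P* = 69.6667.
At the ceiling price 66, quantity supplied is (66 - 57)/1.5 = 6; supply is the short side, so Q = 6 trades at P = 66.
CS goes from (1/2)(8.4444)(25.3333) = 106.963 to 120 (computed as (95 - 66)(6) - (1/2)(3)(6)^2), a change of 13.037.

13.04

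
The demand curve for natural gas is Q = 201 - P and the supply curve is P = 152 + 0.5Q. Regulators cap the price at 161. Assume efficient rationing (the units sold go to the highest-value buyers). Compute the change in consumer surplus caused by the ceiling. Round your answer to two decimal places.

24.44

Rewriting demand in inverse form: P = 201 - Q.
Free-market equilibrium: 201 - Q = 152 + 0.5Q gives Q* = 32.6667, P* = 168.3333.
At the ceiling price 161, quantity supplied is (161 - 152)/0.5 = 18; supply is the short side, so Q = 18 trades at P = 161.
CS goes from (1/2)(32.6667)(32.6667) = 533.5556 to 558 (computed as (201 - 161)(18) - (1/2)(1)(18)^2), a change of 24.4444.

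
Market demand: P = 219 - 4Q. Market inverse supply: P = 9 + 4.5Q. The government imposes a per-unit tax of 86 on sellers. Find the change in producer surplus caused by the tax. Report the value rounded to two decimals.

-894.52

Pre-tax equilibrium: 219 - 4Q = 9 + 4.5Q gives Q* = 24.7059, P* = 120.1765.
A tax on sellers shifts supply up by 86: 219 - 4Q = 9 + 4.5Q + 86, so Q_t = 14.5882. Buyers pay P_b = 160.6471; sellers receive P_s = P_b - 86 = 74.6471.
PS falls from (1/2)(24.7059)(111.1765) = 1373.3564 to (1/2)(14.5882)(65.6471) = 478.8374, a change of -894.519.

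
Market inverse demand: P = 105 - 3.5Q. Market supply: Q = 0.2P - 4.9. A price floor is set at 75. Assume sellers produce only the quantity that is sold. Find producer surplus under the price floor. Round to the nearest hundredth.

249.18

Rewriting supply in inverse form: P = 24.5 + 5Q.
Without the control, 105 - 3.5Q = 24.5 + 5Q so Q* = 9.4706 and P* = 71.8529.
At P = 75, buyers demand (105 - 75)/3.5 = 8.5714 while sellers would supply more, so the quantity traded is 8.5714 at price 75.
The supply price at Q = 8.5714 is 67.3571. PS is the trapezoid between 75 and supply over [0, 8.5714]: (1/2)[(75 - 24.5) + (75 - 67.3571)](8.5714) = 249.1837.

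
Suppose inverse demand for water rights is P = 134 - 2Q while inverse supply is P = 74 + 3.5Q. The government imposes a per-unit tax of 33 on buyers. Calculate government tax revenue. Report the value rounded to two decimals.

162.00

Pre-tax equilibrium: 134 - 2Q = 74 + 3.5Q gives Q* = 10.9091, P* = 112.1818.
A tax on buyers shifts demand down by 33: (134 - 33) - 2Q = 74 + 3.5Q, so Q_t = 4.9091. Buyers pay P_b = 124.1818; sellers receive P_s = P_b - 33 = 91.1818.
Revenue is the tax times quantity traded: 33 x 4.9091 = 162.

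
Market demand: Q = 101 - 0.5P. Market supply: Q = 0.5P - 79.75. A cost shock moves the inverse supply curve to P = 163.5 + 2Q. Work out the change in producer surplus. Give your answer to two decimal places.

-20.25

Rewriting demand in inverse form: P = 202 - 2Q.
Rewriting supply in inverse form: P = 159.5 + 2Q.
Initial equilibrium: Q_0 = 10.625, P_0 = 180.75; CS_0 = (1/2)(10.625)(21.25) = 112.8906, PS_0 = (1/2)(10.625)(21.25) = 112.8906.
New equilibrium: 202 - 2Q = 163.5 + 2Q gives Q_1 = 9.625, P_1 = 182.75; CS_1 = 92.6406, PS_1 = 92.6406.
Change in producer surplus = 92.6406 - 112.8906 = -20.25.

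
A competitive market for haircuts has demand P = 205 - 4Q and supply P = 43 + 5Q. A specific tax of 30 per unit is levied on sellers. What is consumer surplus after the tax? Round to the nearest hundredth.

Pre-tax equilibrium: 205 - 4Q = 43 + 5Q gives Q* = 18, P* = 133.
A tax on sellers shifts supply up by 30: 205 - 4Q = 43 + 5Q + 30, so Q_t = 14.6667. Buyers pay P_b = 146.3333; sellers receive P_s = P_b - 30 = 116.3333.
Consumer surplus is the triangle under demand above P_b: (1/2)(14.6667)(205 - 146.3333) = 430.2222.

430.22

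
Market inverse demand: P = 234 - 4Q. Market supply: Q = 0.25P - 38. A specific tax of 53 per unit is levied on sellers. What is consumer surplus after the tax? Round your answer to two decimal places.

Rewriting supply in inverse form: P = 152 + 4Q.
Pre-tax equilibrium: 234 - 4Q = 152 + 4Q gives Q* = 10.25, P* = 193.
A tax on sellers shifts supply up by 53: 234 - 4Q = 152 + 4Q + 53, so Q_t = 3.625. Buyers pay P_b = 219.5; sellers receive P_s = P_b - 53 = 166.5.
Consumer surplus is the triangle under demand above P_b: (1/2)(3.625)(234 - 219.5) = 26.2812.

26.28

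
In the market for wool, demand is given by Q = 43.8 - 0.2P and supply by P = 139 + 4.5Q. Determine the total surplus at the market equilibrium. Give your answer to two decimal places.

336.84

Rewriting demand in inverse form: P = 219 - 5Q.
Setting demand equal to supply, 80 = 9.5Q, so Q* = 8.4211 and P* = 176.8947.
Total surplus is the full triangle between the curves from 0 to Q*: (1/2)(8.4211)(219 - 139) = 336.8421.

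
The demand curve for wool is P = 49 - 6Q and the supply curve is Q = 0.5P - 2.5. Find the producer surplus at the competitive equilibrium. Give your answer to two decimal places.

Rewriting supply in inverse form: P = 5 + 2Q.
Set 49 - 6Q = 5 + 2Q, which gives 44 = 8Q, so Q* = 5.5 and P* = 49 - 6(5.5) = 16.
Producer surplus is the triangle above supply below P*: (1/2)(5.5)(16 - 5) = (1/2)(5.5)(11) = 30.25.

30.25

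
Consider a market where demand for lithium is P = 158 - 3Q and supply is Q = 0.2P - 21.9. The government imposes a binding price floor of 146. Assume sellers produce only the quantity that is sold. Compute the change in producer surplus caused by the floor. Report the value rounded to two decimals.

Rewriting supply in inverse form: P = 109.5 + 5Q.
Without the control, 158 - 3Q = 109.5 + 5Q so Q* = 6.0625 and P* = 139.8125.
At the floor price 146, quantity demanded is (158 - 146)/3 = 4; demand is the short side, so Q = 4 trades at P = 146.
PS goes from (1/2)(6.0625)(30.3125) = 91.8848 to 106 (computed as (146 - 109.5)(4) - (1/2)(5)(4)^2), a change of 14.1152.

14.12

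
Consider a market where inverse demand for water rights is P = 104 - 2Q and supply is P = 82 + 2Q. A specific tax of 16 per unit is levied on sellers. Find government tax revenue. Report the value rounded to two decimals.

Pre-tax equilibrium: 104 - 2Q = 82 + 2Q gives Q* = 5.5, P* = 93.
A tax on sellers shifts supply up by 16: 104 - 2Q = 82 + 2Q + 16, so Q_t = 1.5. Buyers pay P_b = 101; sellers receive P_s = P_b - 16 = 85.
Tax revenue = t x Q_t = 16 x 1.5 = 24.

24.00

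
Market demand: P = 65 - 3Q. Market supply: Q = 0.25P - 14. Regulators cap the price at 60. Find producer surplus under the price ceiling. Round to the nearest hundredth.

2.00

Rewriting supply in inverse form: P = 56 + 4Q.
Free-market equilibrium: 65 - 3Q = 56 + 4Q gives Q* = 1.2857, P* = 61.1429.
At the ceiling price 60, quantity supplied is (60 - 56)/4 = 1; supply is the short side, so Q = 1 trades at P = 60.
PS is the triangle above supply below 60: (1/2)(1)(60 - 56) = 2.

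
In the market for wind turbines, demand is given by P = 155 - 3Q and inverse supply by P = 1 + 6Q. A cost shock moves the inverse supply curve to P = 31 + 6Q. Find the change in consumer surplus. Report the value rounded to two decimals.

Initial equilibrium: Q_0 = 17.1111, P_0 = 103.6667; CS_0 = (1/2)(17.1111)(51.3333) = 439.1852, PS_0 = (1/2)(17.1111)(102.6667) = 878.3704.
New equilibrium: 155 - 3Q = 31 + 6Q gives Q_1 = 13.7778, P_1 = 113.6667; CS_1 = 284.7407, PS_1 = 569.4815.
Change in consumer surplus = 284.7407 - 439.1852 = -154.4444.

-154.44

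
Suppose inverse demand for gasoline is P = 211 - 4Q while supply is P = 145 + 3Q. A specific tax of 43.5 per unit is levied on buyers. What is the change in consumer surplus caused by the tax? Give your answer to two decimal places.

-157.13

Pre-tax equilibrium: 211 - 4Q = 145 + 3Q gives Q* = 9.4286, P* = 173.2857.
A tax on buyers shifts demand down by 43.5: (211 - 43.5) - 4Q = 145 + 3Q, so Q_t = 3.2143. Buyers pay P_b = 198.1429; sellers receive P_s = P_b - 43.5 = 154.6429.
Consumers lose the trapezoid between P* and P_b out to Q_t plus the triangle from Q_t to Q*: change in CS = 20.6633 - 177.7959 = -157.1327.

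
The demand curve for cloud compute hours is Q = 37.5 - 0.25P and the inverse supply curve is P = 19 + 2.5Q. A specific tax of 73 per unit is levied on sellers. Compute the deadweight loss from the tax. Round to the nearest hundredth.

409.92

Rewriting demand in inverse form: P = 150 - 4Q.
Pre-tax equilibrium: 150 - 4Q = 19 + 2.5Q gives Q* = 20.1538, P* = 69.3846.
With the tax, sellers need 73 more per unit: 150 - 4Q = 19 + 2.5Q + 73, so Q_t = 8.9231. Buyers pay P_b = 114.3077; sellers receive P_s = P_b - 73 = 41.3077.
The welfare triangle lost has base Q* - Q_t = 11.2308 and height t = 73, so DWL = (1/2)(11.2308)(73) = 409.9231.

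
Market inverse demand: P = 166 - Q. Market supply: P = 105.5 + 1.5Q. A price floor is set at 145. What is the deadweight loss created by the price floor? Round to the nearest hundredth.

12.80

Free-market equilibrium: 166 - Q = 105.5 + 1.5Q gives Q* = 24.2, P* = 141.8.
At the floor price 145, quantity demanded is (166 - 145)/1 = 21; demand is the short side, so Q = 21 trades at P = 145.
The lost-trades triangle has base Q* - 21 = 3.2 and height equal to the gap between the curves at Q = 21, which is 145 - 137 = 8. DWL = (1/2)(3.2)(8) = 12.8.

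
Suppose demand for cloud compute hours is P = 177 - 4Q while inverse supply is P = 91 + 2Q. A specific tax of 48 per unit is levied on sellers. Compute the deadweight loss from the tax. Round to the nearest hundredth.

Without the tax, 177 - 4Q = 91 + 2Q so Q* = 14.3333 and P* = 119.6667.
A tax on sellers shifts supply up by 48: 177 - 4Q = 91 + 2Q + 48, so Q_t = 6.3333. Buyers pay P_b = 151.6667; sellers receive P_s = P_b - 48 = 103.6667.
The welfare triangle lost has base Q* - Q_t = 8 and height t = 48, so DWL = (1/2)(8)(48) = 192.

192.00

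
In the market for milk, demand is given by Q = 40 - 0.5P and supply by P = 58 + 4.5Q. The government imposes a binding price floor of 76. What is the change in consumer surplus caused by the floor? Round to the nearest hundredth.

-7.46

Rewriting demand in inverse form: P = 80 - 2Q.
Free-market equilibrium: 80 - 2Q = 58 + 4.5Q gives Q* = 3.3846, P* = 73.2308.
At the floor price 76, quantity demanded is (80 - 76)/2 = 2; demand is the short side, so Q = 2 trades at P = 76.
CS goes from (1/2)(3.3846)(6.7692) = 11.4556 to 4 (computed as (80 - 76)(2) - (1/2)(2)(2)^2), a change of -7.4556.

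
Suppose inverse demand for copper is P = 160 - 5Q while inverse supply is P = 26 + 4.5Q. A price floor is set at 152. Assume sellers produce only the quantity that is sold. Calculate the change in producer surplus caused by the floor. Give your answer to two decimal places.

-251.82

Free-market equilibrium: 160 - 5Q = 26 + 4.5Q gives Q* = 14.1053, P* = 89.4737.
At P = 152, buyers demand (160 - 152)/5 = 1.6 while sellers would supply more, so the quantity traded is 1.6 at price 152.
PS goes from (1/2)(14.1053)(63.4737) = 447.6565 to 195.84 (computed as (152 - 26)(1.6) - (1/2)(4.5)(1.6)^2), a change of -251.8165.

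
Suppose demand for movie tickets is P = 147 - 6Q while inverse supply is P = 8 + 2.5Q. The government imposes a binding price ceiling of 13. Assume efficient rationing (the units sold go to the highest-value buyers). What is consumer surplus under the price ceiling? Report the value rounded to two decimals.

256.00

Without the control, 147 - 6Q = 8 + 2.5Q so Q* = 16.3529 and P* = 48.8824.
At the ceiling price 13, quantity supplied is (13 - 8)/2.5 = 2; supply is the short side, so Q = 2 trades at P = 13.
The demand price at Q = 2 is 135. CS is the trapezoid between demand and 13 over [0, 2]: (1/2)[(147 - 13) + (135 - 13)](2) = 256.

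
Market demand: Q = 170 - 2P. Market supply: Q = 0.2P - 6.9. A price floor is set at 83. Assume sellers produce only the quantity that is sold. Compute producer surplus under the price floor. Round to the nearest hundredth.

Rewriting demand in inverse form: P = 85 - 0.5Q.
Rewriting supply in inverse form: P = 34.5 + 5Q.
Without the control, 85 - 0.5Q = 34.5 + 5Q so Q* = 9.1818 and P* = 80.4091.
At the floor price 83, quantity demanded is (85 - 83)/0.5 = 4; demand is the short side, so Q = 4 trades at P = 83.
The supply price at Q = 4 is 54.5. PS is the trapezoid between 83 and supply over [0, 4]: (1/2)[(83 - 34.5) + (83 - 54.5)](4) = 154.

154.00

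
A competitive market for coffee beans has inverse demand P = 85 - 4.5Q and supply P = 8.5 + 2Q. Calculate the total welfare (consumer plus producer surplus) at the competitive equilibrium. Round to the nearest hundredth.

Setting demand equal to supply, 76.5 = 6.5Q, so Q* = 11.7692 and P* = 32.0385.
Total surplus is the full triangle between the curves from 0 to Q*: (1/2)(11.7692)(85 - 8.5) = 450.1731.

450.17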